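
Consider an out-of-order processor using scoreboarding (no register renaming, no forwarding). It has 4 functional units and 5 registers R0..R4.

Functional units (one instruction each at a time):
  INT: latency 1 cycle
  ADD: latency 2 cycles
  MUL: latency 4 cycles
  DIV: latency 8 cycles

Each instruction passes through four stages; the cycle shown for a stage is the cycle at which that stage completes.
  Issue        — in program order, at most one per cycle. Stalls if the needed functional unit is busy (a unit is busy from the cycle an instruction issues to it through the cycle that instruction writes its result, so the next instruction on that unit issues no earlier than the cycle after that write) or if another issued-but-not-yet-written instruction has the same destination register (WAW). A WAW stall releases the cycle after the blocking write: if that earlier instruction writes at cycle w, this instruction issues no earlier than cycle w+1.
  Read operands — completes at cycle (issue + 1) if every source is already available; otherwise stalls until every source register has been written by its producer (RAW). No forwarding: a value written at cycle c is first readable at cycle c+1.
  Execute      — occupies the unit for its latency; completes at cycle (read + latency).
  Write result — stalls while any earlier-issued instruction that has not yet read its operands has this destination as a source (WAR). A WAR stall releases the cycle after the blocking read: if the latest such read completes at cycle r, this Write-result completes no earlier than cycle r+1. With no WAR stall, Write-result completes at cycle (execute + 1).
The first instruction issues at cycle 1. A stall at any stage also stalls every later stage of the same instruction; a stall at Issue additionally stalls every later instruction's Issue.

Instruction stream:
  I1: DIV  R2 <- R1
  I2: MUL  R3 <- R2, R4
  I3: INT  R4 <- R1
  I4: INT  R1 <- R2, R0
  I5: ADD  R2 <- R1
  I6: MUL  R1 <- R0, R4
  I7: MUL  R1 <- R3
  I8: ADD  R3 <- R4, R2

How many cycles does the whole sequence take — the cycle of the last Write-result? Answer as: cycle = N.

cycle = 31

cycle 1: I1 issues→DIV
cycle 2: I1 reads | I2 issues→MUL
cycle 3: I3 issues→INT
cycle 4: I3 reads
cycle 5: I3 exec-done
cycle 10: I1 exec-done
cycle 11: I1 writes R2
cycle 12: I2 reads
cycle 13: I3 writes R4
cycle 14: I4 issues→INT
cycle 15: I4 reads | I5 issues→ADD
cycle 16: I2 exec-done | I4 exec-done
cycle 17: I2 writes R3 | I4 writes R1
cycle 18: I5 reads | I6 issues→MUL
cycle 19: I6 reads
cycle 20: I5 exec-done
cycle 21: I5 writes R2
cycle 23: I6 exec-done
cycle 24: I6 writes R1
cycle 25: I7 issues→MUL
cycle 26: I7 reads | I8 issues→ADD
cycle 27: I8 reads
cycle 29: I8 exec-done
cycle 30: I7 exec-done | I8 writes R3
cycle 31: I7 writes R1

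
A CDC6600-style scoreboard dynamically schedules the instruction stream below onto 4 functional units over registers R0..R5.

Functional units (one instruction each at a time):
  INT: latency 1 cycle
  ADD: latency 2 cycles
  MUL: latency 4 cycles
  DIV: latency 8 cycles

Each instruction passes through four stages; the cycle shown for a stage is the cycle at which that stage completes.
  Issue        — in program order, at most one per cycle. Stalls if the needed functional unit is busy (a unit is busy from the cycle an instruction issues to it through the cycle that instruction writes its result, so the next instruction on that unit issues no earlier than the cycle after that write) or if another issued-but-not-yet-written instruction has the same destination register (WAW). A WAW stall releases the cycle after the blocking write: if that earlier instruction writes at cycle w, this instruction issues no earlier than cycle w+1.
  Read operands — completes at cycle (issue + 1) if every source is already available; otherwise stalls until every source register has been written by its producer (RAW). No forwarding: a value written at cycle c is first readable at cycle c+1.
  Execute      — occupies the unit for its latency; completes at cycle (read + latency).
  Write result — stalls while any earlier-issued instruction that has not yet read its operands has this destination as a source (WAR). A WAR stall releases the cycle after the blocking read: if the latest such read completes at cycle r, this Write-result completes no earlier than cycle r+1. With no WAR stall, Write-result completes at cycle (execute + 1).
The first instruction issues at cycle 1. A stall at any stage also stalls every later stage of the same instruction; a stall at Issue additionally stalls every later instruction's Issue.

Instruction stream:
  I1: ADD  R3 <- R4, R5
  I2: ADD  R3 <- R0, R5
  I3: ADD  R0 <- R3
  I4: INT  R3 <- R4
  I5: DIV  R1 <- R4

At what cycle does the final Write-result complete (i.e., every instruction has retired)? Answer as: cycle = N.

cycle = 23

  I1 | 1 | 2 | 4 | 5
  I2 | 6 | 7 | 9 | 10   struct: ADD busy until I1 writes@5
  I3 | 11 | 12 | 14 | 15   struct: ADD busy until I2 writes@10
  I4 | 12 | 13 | 14 | 15
  I5 | 13 | 14 | 22 | 23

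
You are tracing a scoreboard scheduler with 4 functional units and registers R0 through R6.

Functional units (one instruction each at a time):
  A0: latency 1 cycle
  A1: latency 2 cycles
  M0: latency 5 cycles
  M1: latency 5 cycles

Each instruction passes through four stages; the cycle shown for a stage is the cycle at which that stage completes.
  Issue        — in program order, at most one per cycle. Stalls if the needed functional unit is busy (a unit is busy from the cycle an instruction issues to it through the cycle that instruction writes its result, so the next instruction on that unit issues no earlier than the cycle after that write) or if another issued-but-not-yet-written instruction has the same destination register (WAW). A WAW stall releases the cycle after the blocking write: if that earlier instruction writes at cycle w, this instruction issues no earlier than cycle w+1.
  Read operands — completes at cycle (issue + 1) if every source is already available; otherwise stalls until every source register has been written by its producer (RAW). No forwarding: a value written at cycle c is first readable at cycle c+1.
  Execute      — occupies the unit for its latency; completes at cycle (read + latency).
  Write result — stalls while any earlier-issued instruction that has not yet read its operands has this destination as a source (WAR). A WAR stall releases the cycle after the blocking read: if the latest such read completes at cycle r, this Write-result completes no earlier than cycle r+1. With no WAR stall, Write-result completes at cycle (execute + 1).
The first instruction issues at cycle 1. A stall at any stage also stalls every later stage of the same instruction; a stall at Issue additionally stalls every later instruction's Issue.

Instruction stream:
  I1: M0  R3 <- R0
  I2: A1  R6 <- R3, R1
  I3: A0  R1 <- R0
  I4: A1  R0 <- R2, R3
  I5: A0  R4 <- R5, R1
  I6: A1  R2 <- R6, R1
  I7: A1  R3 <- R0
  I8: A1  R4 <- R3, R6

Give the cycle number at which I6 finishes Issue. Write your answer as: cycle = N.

[1] I1 issues→M0
[2] I1 reads | I2 issues→A1
[3] I3 issues→A0
[4] I3 reads
[5] I3 exec-done
[7] I1 exec-done
[8] I1 writes R3
[9] I2 reads
[10] I3 writes R1
[11] I2 exec-done
[12] I2 writes R6
[13] I4 issues→A1
[14] I4 reads | I5 issues→A0
[15] I5 reads
[16] I4 exec-done | I5 exec-done
[17] I4 writes R0 | I5 writes R4
[18] I6 issues→A1
[19] I6 reads
[21] I6 exec-done
[22] I6 writes R2
[23] I7 issues→A1
[24] I7 reads
[26] I7 exec-done
[27] I7 writes R3
[28] I8 issues→A1
[29] I8 reads
[31] I8 exec-done
[32] I8 writes R4

cycle = 18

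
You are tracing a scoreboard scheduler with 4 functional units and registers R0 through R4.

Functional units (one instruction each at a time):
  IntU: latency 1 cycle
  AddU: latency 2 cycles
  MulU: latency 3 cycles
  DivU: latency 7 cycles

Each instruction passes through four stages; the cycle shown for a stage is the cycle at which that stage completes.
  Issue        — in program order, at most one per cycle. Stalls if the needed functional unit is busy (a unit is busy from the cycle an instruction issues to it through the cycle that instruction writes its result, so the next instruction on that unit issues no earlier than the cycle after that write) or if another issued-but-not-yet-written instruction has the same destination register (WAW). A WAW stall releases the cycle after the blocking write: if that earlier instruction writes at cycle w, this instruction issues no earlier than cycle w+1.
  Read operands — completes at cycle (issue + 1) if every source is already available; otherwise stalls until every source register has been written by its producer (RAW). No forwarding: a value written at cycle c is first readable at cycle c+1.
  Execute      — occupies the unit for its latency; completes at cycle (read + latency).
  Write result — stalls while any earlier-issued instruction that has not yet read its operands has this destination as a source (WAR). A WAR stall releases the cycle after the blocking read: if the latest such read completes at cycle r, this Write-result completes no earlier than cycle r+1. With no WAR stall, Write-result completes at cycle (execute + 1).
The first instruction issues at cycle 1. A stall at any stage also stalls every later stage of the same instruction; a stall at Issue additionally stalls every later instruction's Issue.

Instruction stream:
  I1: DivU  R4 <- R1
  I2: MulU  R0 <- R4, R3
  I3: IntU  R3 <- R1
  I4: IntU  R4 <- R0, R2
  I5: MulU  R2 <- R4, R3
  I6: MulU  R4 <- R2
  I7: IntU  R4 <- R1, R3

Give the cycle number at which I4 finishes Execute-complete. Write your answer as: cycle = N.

cycle = 17

t=1  issue I1 (DivU)
t=2  I1 read-ops | issue I2 (MulU)
t=3  issue I3 (IntU)
t=4  I3 read-ops
t=5  I3 finished on IntU
t=9  I1 finished on DivU
t=10  I1→R4
t=11  I2 read-ops
t=12  I3→R3
t=13  issue I4 (IntU)
t=14  I2 finished on MulU
t=15  I2→R0
t=16  I4 read-ops | issue I5 (MulU)
t=17  I4 finished on IntU
t=18  I4→R4
t=19  I5 read-ops
t=22  I5 finished on MulU
t=23  I5→R2
t=24  issue I6 (MulU)
t=25  I6 read-ops
t=28  I6 finished on MulU
t=29  I6→R4
t=30  issue I7 (IntU)
t=31  I7 read-ops
t=32  I7 finished on IntU
t=33  I7→R4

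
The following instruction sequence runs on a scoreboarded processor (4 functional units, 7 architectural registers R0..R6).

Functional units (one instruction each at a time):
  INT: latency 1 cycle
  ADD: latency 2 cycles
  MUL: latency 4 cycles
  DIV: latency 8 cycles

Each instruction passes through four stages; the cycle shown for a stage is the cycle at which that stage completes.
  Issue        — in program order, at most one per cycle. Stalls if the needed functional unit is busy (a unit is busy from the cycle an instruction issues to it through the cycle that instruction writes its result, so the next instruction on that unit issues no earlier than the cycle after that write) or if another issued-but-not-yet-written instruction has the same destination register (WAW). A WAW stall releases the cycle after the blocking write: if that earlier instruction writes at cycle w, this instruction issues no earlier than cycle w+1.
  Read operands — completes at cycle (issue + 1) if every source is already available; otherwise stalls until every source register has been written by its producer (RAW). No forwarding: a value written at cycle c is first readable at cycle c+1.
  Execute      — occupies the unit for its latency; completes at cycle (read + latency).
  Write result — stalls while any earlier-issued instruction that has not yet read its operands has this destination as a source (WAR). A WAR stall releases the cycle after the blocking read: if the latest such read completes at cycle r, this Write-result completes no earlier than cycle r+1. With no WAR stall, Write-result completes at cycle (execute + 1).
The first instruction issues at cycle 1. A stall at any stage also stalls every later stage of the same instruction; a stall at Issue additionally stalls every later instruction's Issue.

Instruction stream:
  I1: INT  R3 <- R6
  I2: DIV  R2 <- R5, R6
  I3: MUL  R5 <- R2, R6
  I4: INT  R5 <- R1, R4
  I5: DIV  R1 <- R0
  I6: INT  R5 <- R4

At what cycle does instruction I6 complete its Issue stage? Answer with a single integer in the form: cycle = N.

I1: IS=1 RO=2 EX=3 WR=4
I2: IS=2 RO=3 EX=11 WR=12
I3: IS=3 RO=13 EX=17 WR=18  [RAW R2: wait I2 write@12]
I4: IS=19 RO=20 EX=21 WR=22  [WAW R5: wait I3 write@18]
I5: IS=20 RO=21 EX=29 WR=30
I6: IS=23 RO=24 EX=25 WR=26  [struct: INT busy until I4 writes@22]

cycle = 23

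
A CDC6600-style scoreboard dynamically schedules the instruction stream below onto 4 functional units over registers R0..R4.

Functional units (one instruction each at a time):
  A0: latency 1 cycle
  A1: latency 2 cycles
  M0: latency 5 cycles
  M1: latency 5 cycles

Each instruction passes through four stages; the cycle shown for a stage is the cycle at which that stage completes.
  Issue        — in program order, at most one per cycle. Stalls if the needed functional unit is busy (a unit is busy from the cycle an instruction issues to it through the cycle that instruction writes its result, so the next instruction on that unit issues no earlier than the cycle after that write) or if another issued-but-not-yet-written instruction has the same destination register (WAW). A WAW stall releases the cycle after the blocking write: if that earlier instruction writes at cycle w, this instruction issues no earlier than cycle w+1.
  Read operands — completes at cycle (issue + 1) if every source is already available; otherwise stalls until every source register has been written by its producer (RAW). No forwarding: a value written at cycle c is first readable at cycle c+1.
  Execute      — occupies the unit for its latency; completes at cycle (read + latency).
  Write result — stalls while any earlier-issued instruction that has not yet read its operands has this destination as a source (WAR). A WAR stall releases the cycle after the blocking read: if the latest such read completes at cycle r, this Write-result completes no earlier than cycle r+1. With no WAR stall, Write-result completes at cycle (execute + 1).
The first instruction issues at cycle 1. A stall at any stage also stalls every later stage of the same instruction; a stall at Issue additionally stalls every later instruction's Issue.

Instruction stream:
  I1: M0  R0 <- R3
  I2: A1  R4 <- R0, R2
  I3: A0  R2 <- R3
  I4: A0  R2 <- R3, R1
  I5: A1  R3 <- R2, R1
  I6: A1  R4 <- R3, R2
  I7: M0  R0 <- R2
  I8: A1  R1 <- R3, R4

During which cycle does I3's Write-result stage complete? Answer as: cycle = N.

  I1 | 1 | 2 | 7 | 8
  I2 | 2 | 9 | 11 | 12   RAW R0: wait I1 write@8
  I3 | 3 | 4 | 5 | 10   WAR R2: wait I2 read@9
  I4 | 11 | 12 | 13 | 14   struct: A0 busy until I3 writes@10
  I5 | 13 | 15 | 17 | 18   struct: A1 busy until I2 writes@12 · RAW R2: wait I4 write@14
  I6 | 19 | 20 | 22 | 23   struct: A1 busy until I5 writes@18
  I7 | 20 | 21 | 26 | 27
  I8 | 24 | 25 | 27 | 28   struct: A1 busy until I6 writes@23

cycle = 10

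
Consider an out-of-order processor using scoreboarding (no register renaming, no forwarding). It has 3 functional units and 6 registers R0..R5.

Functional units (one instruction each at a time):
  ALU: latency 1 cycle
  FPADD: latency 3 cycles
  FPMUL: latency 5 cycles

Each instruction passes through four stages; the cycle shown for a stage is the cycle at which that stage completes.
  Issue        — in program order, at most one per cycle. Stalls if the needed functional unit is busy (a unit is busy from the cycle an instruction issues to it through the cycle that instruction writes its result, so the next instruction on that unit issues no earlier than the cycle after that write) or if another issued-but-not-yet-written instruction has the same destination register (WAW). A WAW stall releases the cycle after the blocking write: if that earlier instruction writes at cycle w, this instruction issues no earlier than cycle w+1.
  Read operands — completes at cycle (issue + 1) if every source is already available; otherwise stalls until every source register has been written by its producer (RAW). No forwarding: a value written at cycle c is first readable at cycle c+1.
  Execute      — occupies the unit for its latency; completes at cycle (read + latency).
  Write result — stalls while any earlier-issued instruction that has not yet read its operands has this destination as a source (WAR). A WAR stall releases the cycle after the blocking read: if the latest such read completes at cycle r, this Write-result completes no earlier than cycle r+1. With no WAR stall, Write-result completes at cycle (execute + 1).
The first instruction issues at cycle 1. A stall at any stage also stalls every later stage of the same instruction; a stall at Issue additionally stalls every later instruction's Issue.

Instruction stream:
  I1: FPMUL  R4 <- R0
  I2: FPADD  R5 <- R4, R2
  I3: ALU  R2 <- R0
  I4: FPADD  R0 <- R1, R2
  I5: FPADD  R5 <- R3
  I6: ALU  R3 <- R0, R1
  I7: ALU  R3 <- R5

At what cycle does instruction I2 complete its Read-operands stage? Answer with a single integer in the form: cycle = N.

[1] I1 dispatched to FPMUL
[2] I1 operands ready; I2 dispatched to FPADD
[3] I3 dispatched to ALU
[4] I3 operands ready
[5] I3 complete
[7] I1 complete
[8] R4←I1
[9] I2 operands ready
[10] R2←I3
[12] I2 complete
[13] R5←I2
[14] I4 dispatched to FPADD
[15] I4 operands ready
[18] I4 complete
[19] R0←I4
[20] I5 dispatched to FPADD
[21] I5 operands ready; I6 dispatched to ALU
[22] I6 operands ready
[23] I6 complete
[24] I5 complete; R3←I6
[25] R5←I5; I7 dispatched to ALU
[26] I7 operands ready
[27] I7 complete
[28] R3←I7

cycle = 9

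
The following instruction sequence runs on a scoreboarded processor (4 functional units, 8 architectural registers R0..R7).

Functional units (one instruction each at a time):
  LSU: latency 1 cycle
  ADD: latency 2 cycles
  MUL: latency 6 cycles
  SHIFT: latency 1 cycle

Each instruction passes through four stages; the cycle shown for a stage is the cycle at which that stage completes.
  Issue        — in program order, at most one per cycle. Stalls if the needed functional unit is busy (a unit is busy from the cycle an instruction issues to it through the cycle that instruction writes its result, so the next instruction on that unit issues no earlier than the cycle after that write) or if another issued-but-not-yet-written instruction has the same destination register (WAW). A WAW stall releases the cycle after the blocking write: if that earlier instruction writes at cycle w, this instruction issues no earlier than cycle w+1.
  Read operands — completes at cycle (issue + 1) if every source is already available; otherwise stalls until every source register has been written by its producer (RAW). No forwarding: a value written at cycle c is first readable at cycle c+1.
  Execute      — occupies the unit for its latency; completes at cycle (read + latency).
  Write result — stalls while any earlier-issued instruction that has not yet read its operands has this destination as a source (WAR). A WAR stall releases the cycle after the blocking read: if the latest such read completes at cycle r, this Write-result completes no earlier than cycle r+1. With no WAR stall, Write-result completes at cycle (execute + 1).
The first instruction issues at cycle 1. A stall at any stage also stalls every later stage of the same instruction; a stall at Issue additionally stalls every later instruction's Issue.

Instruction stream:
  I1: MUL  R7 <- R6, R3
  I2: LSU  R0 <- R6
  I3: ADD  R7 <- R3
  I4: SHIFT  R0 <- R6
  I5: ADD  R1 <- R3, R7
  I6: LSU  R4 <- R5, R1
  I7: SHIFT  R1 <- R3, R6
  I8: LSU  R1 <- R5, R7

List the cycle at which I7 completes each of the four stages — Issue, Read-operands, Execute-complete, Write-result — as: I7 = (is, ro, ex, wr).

I7 = (20, 21, 22, 23)

I1  is:1  ro:2  ex:8  wr:9
I2  is:2  ro:3  ex:4  wr:5
I3  is:10  ro:11  ex:13  wr:14  — WAW R7: wait I1 write@9
I4  is:11  ro:12  ex:13  wr:14
I5  is:15  ro:16  ex:18  wr:19  — struct: ADD busy until I3 writes@14
I6  is:16  ro:20  ex:21  wr:22  — RAW R1: wait I5 write@19
I7  is:20  ro:21  ex:22  wr:23  — WAW R1: wait I5 write@19
I8  is:24  ro:25  ex:26  wr:27  — WAW R1: wait I7 write@23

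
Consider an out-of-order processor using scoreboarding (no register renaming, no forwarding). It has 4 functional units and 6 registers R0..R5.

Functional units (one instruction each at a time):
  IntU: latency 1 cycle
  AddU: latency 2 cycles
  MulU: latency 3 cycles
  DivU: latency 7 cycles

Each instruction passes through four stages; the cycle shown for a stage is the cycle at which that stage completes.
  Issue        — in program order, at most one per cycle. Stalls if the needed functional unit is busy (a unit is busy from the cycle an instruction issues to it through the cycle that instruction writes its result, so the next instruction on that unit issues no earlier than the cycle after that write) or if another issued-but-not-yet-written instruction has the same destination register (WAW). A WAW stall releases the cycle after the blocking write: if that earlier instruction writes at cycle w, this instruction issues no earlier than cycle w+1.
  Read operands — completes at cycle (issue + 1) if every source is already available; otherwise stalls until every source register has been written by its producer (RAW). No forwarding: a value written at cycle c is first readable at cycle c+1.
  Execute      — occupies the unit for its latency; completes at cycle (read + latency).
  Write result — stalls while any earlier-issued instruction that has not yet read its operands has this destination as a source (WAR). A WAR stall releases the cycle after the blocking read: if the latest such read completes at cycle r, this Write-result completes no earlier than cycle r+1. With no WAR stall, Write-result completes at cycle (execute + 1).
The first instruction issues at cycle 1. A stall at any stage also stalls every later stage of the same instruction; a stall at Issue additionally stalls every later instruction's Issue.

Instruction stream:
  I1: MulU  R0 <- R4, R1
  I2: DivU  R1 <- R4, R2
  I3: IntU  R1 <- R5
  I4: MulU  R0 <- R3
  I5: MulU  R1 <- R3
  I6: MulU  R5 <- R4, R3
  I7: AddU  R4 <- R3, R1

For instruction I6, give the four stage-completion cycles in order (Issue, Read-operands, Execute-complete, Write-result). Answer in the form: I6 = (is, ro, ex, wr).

c1: I1→MulU
c2: I1 RO, I2→DivU
c3: I2 RO
c5: I1 EX
c6: I1 WR R0
c10: I2 EX
c11: I2 WR R1
c12: I3→IntU
c13: I3 RO, I4→MulU
c14: I3 EX, I4 RO
c15: I3 WR R1
c17: I4 EX
c18: I4 WR R0
c19: I5→MulU
c20: I5 RO
c23: I5 EX
c24: I5 WR R1
c25: I6→MulU
c26: I6 RO, I7→AddU
c27: I7 RO
c29: I6 EX, I7 EX
c30: I6 WR R5, I7 WR R4

I6 = (25, 26, 29, 30)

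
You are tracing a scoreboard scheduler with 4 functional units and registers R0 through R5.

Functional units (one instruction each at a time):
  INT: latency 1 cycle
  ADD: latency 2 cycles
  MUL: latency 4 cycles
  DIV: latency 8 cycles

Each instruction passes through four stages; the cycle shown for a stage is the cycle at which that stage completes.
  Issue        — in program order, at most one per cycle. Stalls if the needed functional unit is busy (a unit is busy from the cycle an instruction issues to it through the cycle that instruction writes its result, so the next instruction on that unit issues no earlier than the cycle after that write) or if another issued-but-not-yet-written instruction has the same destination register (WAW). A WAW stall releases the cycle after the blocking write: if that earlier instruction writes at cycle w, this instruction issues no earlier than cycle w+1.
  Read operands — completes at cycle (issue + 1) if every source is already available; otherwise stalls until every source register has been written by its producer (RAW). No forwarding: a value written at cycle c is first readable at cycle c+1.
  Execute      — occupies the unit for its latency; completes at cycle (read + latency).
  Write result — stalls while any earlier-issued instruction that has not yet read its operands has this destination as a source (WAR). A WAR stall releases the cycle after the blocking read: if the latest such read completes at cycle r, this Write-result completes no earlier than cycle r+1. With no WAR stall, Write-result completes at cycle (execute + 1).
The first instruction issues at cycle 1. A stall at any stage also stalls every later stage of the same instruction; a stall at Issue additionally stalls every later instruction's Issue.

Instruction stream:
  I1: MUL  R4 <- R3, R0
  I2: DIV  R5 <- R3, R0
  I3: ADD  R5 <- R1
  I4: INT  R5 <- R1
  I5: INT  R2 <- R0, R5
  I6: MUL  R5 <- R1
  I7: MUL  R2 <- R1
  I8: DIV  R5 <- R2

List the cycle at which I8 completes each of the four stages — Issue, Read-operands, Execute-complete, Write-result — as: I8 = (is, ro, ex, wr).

I8 = (31, 37, 45, 46)

cycle 1: issue I1 (MUL)
cycle 2: I1 read-ops | issue I2 (DIV)
cycle 3: I2 read-ops
cycle 6: I1 finished on MUL
cycle 7: I1→R4
cycle 11: I2 finished on DIV
cycle 12: I2→R5
cycle 13: issue I3 (ADD)
cycle 14: I3 read-ops
cycle 16: I3 finished on ADD
cycle 17: I3→R5
cycle 18: issue I4 (INT)
cycle 19: I4 read-ops
cycle 20: I4 finished on INT
cycle 21: I4→R5
cycle 22: issue I5 (INT)
cycle 23: I5 read-ops | issue I6 (MUL)
cycle 24: I5 finished on INT | I6 read-ops
cycle 25: I5→R2
cycle 28: I6 finished on MUL
cycle 29: I6→R5
cycle 30: issue I7 (MUL)
cycle 31: I7 read-ops | issue I8 (DIV)
cycle 35: I7 finished on MUL
cycle 36: I7→R2
cycle 37: I8 read-ops
cycle 45: I8 finished on DIV
cycle 46: I8→R5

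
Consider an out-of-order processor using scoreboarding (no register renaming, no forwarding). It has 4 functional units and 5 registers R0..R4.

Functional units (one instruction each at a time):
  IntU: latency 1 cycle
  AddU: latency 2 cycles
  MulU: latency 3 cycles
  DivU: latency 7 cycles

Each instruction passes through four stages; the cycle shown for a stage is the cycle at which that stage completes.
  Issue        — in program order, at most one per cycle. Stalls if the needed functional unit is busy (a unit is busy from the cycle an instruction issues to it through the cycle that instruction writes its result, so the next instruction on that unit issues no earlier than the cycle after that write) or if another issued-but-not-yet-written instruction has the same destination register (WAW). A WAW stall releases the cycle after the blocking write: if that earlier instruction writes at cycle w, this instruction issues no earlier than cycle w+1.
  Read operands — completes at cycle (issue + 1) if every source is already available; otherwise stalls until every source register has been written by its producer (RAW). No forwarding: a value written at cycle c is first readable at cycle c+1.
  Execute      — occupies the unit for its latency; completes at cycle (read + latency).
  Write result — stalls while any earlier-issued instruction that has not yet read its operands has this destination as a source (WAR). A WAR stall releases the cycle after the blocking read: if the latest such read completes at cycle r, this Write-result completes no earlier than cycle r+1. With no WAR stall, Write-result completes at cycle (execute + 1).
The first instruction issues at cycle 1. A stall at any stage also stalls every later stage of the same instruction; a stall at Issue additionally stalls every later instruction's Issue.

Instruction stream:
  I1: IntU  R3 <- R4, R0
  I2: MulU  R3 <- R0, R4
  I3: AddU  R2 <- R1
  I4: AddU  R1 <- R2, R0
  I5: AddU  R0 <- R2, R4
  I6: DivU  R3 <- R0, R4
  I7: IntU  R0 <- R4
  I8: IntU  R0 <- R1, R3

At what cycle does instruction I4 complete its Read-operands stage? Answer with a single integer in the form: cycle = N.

[1] issue I1 (IntU)
[2] I1 read-ops
[3] I1 finished on IntU
[4] I1→R3
[5] issue I2 (MulU)
[6] I2 read-ops | issue I3 (AddU)
[7] I3 read-ops
[9] I2 finished on MulU | I3 finished on AddU
[10] I2→R3 | I3→R2
[11] issue I4 (AddU)
[12] I4 read-ops
[14] I4 finished on AddU
[15] I4→R1
[16] issue I5 (AddU)
[17] I5 read-ops | issue I6 (DivU)
[19] I5 finished on AddU
[20] I5→R0
[21] I6 read-ops | issue I7 (IntU)
[22] I7 read-ops
[23] I7 finished on IntU
[24] I7→R0
[25] issue I8 (IntU)
[28] I6 finished on DivU
[29] I6→R3
[30] I8 read-ops
[31] I8 finished on IntU
[32] I8→R0

cycle = 12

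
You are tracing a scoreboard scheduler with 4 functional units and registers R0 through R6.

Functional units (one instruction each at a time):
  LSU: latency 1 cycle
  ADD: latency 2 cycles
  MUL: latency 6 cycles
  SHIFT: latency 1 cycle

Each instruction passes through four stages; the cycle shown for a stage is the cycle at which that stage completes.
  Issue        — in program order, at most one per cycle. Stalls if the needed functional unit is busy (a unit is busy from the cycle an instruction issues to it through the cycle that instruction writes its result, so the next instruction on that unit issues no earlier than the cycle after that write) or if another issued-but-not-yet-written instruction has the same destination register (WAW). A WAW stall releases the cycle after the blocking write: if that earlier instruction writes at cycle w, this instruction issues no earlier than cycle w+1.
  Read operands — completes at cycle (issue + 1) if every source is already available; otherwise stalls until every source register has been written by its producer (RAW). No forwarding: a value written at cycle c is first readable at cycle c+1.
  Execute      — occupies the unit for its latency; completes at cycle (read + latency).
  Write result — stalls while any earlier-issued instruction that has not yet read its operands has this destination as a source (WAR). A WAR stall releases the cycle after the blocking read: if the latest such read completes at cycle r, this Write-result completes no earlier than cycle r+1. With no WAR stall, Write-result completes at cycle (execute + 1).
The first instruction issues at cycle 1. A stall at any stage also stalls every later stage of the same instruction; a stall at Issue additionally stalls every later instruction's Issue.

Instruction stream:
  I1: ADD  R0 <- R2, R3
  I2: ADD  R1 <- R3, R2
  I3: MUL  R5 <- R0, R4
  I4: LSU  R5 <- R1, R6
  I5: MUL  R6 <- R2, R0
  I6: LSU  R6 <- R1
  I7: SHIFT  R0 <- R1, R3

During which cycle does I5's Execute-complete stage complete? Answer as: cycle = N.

c1: I1 dispatched to ADD
c2: I1 operands ready
c4: I1 complete
c5: R0←I1
c6: I2 dispatched to ADD
c7: I2 operands ready | I3 dispatched to MUL
c8: I3 operands ready
c9: I2 complete
c10: R1←I2
c14: I3 complete
c15: R5←I3
c16: I4 dispatched to LSU
c17: I4 operands ready | I5 dispatched to MUL
c18: I4 complete | I5 operands ready
c19: R5←I4
c24: I5 complete
c25: R6←I5
c26: I6 dispatched to LSU
c27: I6 operands ready | I7 dispatched to SHIFT
c28: I6 complete | I7 operands ready
c29: R6←I6 | I7 complete
c30: R0←I7

cycle = 24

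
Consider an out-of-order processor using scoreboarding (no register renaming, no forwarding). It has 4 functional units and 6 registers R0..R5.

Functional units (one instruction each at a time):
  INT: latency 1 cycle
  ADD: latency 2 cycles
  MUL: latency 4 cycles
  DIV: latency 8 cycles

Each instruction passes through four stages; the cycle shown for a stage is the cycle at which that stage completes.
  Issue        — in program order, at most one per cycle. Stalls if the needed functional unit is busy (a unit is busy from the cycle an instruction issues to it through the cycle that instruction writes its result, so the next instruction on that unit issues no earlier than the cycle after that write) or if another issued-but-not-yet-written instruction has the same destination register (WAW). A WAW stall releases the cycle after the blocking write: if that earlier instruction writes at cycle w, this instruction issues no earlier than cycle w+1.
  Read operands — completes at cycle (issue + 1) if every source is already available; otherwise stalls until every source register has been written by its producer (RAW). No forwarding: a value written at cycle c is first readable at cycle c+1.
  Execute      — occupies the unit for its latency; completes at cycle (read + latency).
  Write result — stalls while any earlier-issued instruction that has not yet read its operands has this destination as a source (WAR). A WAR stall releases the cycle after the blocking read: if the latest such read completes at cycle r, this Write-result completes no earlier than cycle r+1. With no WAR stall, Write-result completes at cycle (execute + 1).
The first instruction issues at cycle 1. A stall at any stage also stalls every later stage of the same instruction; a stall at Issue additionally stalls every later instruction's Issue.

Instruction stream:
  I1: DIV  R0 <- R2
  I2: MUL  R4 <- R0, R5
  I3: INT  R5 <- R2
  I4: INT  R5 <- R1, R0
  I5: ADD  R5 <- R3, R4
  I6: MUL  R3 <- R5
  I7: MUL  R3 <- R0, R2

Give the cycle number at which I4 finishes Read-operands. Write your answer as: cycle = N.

  I1 | 1 | 2 | 10 | 11
  I2 | 2 | 12 | 16 | 17   RAW R0: wait I1 write@11
  I3 | 3 | 4 | 5 | 13   WAR R5: wait I2 read@12
  I4 | 14 | 15 | 16 | 17   struct: INT busy until I3 writes@13
  I5 | 18 | 19 | 21 | 22   WAW R5: wait I4 write@17
  I6 | 19 | 23 | 27 | 28   RAW R5: wait I5 write@22
  I7 | 29 | 30 | 34 | 35   struct: MUL busy until I6 writes@28

cycle = 15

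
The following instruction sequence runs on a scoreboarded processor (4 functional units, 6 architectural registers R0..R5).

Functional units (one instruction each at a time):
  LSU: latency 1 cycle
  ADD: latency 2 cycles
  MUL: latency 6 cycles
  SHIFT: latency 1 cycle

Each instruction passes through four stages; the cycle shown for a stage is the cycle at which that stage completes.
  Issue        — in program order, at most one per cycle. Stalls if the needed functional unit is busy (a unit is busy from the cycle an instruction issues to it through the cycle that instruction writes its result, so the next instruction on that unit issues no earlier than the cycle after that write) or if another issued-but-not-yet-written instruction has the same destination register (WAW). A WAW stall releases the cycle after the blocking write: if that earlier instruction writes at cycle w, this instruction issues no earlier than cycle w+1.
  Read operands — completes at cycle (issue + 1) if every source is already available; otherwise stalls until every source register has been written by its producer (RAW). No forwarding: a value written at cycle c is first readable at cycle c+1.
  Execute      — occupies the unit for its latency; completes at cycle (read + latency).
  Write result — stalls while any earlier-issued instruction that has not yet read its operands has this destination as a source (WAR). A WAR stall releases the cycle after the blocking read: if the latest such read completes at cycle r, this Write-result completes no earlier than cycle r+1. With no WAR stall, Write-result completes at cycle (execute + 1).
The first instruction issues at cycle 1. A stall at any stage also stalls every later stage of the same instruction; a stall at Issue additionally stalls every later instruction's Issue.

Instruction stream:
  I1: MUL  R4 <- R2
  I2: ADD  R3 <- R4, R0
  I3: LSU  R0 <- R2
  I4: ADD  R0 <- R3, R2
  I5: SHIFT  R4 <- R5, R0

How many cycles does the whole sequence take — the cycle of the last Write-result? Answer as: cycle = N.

cycle = 21

[I1] 1/2/8/9
[I2] 2/10/12/13  (RAW R4: wait I1 write@9)
[I3] 3/4/5/11  (WAR R0: wait I2 read@10)
[I4] 14/15/17/18  (struct: ADD busy until I2 writes@13)
[I5] 15/19/20/21  (RAW R0: wait I4 write@18)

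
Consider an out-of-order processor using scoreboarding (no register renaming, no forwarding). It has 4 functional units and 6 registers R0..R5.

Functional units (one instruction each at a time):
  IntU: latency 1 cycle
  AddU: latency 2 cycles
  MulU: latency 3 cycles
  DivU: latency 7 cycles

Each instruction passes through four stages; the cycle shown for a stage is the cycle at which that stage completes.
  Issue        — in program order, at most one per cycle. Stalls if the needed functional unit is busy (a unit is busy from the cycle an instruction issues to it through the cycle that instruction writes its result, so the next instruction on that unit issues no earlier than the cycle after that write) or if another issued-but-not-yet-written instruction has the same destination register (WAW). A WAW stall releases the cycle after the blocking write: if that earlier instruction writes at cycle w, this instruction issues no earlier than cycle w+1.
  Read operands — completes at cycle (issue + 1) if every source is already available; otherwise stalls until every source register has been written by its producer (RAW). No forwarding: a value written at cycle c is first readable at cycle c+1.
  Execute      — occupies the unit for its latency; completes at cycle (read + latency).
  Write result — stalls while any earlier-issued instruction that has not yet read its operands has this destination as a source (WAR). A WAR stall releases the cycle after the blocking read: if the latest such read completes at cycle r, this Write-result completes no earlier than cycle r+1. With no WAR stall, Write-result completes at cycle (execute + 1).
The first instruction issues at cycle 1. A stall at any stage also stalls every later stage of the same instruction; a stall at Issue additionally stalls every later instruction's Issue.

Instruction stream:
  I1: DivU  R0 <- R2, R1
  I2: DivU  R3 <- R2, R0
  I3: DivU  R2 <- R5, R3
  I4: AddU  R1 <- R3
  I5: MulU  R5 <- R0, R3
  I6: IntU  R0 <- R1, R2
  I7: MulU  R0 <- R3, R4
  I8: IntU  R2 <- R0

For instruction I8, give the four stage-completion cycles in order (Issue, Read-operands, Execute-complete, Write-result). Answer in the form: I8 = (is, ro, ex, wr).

t=1  I1→DivU
t=2  I1 RO
t=9  I1 EX
t=10  I1 WR R0
t=11  I2→DivU
t=12  I2 RO
t=19  I2 EX
t=20  I2 WR R3
t=21  I3→DivU
t=22  I3 RO, I4→AddU
t=23  I4 RO, I5→MulU
t=24  I5 RO, I6→IntU
t=25  I4 EX
t=26  I4 WR R1
t=27  I5 EX
t=28  I5 WR R5
t=29  I3 EX
t=30  I3 WR R2
t=31  I6 RO
t=32  I6 EX
t=33  I6 WR R0
t=34  I7→MulU
t=35  I7 RO, I8→IntU
t=38  I7 EX
t=39  I7 WR R0
t=40  I8 RO
t=41  I8 EX
t=42  I8 WR R2

I8 = (35, 40, 41, 42)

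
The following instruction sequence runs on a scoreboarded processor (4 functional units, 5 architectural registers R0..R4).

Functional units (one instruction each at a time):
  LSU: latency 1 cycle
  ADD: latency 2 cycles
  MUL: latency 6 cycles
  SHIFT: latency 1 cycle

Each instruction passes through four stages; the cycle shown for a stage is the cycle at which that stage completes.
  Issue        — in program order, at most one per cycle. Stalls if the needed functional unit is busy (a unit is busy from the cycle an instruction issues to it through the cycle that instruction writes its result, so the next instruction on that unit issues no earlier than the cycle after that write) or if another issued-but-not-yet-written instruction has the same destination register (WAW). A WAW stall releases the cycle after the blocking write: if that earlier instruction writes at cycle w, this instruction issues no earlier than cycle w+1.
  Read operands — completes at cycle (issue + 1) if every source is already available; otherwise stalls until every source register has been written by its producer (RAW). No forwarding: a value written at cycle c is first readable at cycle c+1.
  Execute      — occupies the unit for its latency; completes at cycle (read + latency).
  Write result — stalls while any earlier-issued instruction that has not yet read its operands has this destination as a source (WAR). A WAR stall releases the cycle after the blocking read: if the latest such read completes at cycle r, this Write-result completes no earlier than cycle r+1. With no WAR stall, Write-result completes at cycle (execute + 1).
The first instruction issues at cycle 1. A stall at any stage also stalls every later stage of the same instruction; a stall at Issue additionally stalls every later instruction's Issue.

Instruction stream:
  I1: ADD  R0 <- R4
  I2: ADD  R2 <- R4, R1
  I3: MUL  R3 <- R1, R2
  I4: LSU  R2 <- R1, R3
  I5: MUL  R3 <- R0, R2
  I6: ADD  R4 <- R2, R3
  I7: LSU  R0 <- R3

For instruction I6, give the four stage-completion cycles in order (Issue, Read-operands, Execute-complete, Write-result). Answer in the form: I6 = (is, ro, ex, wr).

I6 = (20, 30, 32, 33)

[I1] 1/2/4/5
[I2] 6/7/9/10  (struct: ADD busy until I1 writes@5)
[I3] 7/11/17/18  (RAW R2: wait I2 write@10)
[I4] 11/19/20/21  (WAW R2: wait I2 write@10; RAW R3: wait I3 write@18)
[I5] 19/22/28/29  (struct: MUL busy until I3 writes@18; RAW R2: wait I4 write@21)
[I6] 20/30/32/33  (RAW R3: wait I5 write@29)
[I7] 22/30/31/32  (struct: LSU busy until I4 writes@21; RAW R3: wait I5 write@29)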